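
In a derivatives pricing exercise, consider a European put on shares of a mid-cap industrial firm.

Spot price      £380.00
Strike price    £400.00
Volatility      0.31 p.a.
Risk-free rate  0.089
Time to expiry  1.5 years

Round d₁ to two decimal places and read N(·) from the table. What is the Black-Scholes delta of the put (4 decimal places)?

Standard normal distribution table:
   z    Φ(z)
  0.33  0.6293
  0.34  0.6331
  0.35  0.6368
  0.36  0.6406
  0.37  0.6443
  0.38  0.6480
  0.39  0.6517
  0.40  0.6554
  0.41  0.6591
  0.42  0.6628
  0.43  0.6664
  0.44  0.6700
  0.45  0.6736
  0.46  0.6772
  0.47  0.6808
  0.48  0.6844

σ√T = 0.31 × 1.2247 = 0.3797
d₁ = [ln(380/400) + (0.089 + 0.31²/2)·1.5] / 0.3797 = [-0.0513 + 0.2056] / 0.3797 = 0.4064 → 0.41
N(d₁) = N(0.41) = 0.6591
Δ_put = N(d₁) − 1 = 0.6591 − 1 = -0.3409

-0.3409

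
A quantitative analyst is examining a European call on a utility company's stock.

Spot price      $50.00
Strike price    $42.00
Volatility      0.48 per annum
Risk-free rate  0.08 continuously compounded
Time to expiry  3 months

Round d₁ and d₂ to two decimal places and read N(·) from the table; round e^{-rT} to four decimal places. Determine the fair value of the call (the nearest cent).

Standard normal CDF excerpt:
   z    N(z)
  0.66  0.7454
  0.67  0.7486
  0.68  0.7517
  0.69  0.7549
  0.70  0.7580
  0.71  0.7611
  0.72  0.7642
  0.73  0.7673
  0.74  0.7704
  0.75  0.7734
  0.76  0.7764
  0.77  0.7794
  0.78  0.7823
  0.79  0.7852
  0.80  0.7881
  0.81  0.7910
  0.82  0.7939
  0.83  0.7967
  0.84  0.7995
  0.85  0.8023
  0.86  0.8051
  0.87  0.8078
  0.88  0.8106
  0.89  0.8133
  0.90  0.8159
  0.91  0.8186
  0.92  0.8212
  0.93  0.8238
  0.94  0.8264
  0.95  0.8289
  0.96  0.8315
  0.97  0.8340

$10.11

σ√T = 0.48 × 0.5000 = 0.2400
d₁ = [ln(50/42) + (0.08 + 0.48²/2)·0.25] / 0.2400 = [0.1744 + 0.0488] / 0.2400 = 0.9298 ≈ 0.93
d₂ = d₁ − σ√T = 0.9298 − 0.2400 = 0.6898 ≈ 0.69
e^(−rT) = e^(−0.08·0.25) = 0.9802
N(d₁) = N(0.93) = 0.8238;  N(d₂) = N(0.69) = 0.7549
C = 50·0.8238 − 42·0.9802·0.7549 = 41.1900 − 31.0780 = 10.1120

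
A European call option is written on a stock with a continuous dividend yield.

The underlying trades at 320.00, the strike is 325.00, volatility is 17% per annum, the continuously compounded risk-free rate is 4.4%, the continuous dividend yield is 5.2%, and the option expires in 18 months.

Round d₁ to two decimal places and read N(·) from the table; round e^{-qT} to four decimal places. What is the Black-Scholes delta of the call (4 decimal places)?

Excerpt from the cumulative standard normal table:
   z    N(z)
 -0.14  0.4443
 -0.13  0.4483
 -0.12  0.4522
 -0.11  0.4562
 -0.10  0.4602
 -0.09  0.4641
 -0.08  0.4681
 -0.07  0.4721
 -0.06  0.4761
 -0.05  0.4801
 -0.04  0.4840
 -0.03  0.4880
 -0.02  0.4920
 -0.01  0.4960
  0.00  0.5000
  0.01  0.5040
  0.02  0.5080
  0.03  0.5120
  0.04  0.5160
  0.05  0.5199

σ√T = 0.17·√1.5 = 0.2082
d₁ = [ln(320/325) + (0.044 − 0.052 + 0.17²/2)·1.5] / 0.2082 = [-0.0155 + 0.0097] / 0.2082 = -0.0280 which rounds to -0.03
N(d₁) = N(-0.03) = 0.4880
Δ_call = e^(−qT)·N(d₁) = 0.9250·0.4880 = 0.4514

0.4514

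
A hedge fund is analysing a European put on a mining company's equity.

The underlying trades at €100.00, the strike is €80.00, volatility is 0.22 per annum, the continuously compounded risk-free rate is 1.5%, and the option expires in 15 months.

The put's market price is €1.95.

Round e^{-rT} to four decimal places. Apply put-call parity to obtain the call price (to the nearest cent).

€23.44

exp(−rT) = exp(−0.015·1.25) = 0.9814
Put-call parity: C − P = S − K·e^(−rT) = 100 − 80·0.9814 = 100 − 78.5120 = 21.4880
C = P + (C − P) = 1.95 + (21.4880) = 23.4380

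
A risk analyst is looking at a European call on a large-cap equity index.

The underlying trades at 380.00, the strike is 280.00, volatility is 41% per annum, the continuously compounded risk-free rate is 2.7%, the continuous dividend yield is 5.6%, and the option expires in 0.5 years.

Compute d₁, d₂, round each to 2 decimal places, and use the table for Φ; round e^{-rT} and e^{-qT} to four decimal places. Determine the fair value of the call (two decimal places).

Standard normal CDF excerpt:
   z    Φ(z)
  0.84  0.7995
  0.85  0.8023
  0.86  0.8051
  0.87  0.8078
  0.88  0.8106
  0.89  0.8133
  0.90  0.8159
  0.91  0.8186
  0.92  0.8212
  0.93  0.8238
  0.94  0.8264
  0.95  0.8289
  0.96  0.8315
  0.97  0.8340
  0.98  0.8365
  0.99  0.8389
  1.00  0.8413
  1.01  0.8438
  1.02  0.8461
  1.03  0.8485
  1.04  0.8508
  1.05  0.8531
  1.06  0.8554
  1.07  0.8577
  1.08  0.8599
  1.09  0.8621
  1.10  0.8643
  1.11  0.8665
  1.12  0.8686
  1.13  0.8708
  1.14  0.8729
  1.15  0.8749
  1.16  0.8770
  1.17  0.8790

T = 0.5;  σ√T = 0.2899
d₁ = [ln(380/280) + (0.027 − 0.056 + 0.41²/2)·0.5] / 0.2899 = [0.3054 + 0.0275] / 0.2899 = 1.1483 ≈ 1.15
d₂ = d₁ − σ√T = 1.1483 − 0.2899 = 0.8584 ≈ 0.86
e^(−qT) = e^(−0.056·0.5) = 0.9724;  e^(−rT) = e^(−0.027·0.5) = 0.9866
N(d₁) = N(1.15) = 0.8749;  N(d₂) = N(0.86) = 0.8051
C = 380·0.9724·0.8749 − 280·0.9866·0.8051 = 323.2860 − 222.4073 = 100.8788

100.88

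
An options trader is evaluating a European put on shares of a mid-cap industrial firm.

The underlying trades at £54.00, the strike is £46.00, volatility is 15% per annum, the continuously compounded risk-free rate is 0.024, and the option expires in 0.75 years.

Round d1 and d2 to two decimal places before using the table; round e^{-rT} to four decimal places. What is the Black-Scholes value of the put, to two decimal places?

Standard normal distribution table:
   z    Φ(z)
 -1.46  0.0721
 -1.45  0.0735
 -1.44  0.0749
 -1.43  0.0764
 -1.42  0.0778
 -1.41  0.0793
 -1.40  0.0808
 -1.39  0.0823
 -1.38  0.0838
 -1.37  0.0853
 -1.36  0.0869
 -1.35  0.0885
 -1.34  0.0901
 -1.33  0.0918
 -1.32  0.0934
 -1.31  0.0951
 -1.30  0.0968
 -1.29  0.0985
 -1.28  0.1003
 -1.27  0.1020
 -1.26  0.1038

£0.25

σ√T = 0.15 × 0.8660 = 0.1299
d₁ = [ln(54/46) + (0.024 + ½·0.15²)·0.75] / (σ√T) = (0.1603 + 0.0264) / 0.1299 = 1.4378 ⇒ 1.44
d₂ = 1.4378 − 0.1299 = 1.3079 ⇒ 1.31
exp(−rT) = exp(−0.024·0.75) = 0.9822
N(−d₂) = N(-1.31) = 0.0951;  N(−d₁) = N(-1.44) = 0.0749
P = 46·0.9822·0.0951 − 54·0.0749 = 4.2967 − 4.0446 = 0.2521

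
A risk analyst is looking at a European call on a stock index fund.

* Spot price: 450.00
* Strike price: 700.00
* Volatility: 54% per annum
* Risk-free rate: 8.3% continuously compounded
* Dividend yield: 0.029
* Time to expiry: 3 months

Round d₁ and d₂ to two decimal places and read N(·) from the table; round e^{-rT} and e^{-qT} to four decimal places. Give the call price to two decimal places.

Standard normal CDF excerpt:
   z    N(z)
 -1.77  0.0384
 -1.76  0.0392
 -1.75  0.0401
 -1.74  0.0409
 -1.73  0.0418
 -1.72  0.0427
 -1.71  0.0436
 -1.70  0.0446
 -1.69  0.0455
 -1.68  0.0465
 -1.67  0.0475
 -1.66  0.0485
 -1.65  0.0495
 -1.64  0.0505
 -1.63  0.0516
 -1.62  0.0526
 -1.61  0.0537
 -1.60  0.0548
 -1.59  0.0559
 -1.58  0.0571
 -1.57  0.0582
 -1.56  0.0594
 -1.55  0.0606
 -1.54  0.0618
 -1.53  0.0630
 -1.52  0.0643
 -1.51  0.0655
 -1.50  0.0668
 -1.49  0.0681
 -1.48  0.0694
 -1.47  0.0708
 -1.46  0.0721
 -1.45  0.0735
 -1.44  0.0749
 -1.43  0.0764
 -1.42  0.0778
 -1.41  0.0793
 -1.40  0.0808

3.56

T = 0.25;  σ√T = 0.2700
d₁ = [ln(450/700) + (0.083 − 0.029 + 0.54²/2)·0.25] / 0.2700 = [-0.4418 + 0.0500] / 0.2700 = -1.4514 ≈ -1.45
d₂ = d₁ − σ√T = -1.4514 − 0.2700 = -1.7214 ≈ -1.72
e^(−qT) = e^(−0.029·0.25) = 0.9928;  e^(−rT) = e^(−0.083·0.25) = 0.9795
N(d₁) = N(-1.45) = 0.0735;  N(d₂) = N(-1.72) = 0.0427
C = 450·0.9928·0.0735 − 700·0.9795·0.0427 = 32.8369 − 29.2773 = 3.5596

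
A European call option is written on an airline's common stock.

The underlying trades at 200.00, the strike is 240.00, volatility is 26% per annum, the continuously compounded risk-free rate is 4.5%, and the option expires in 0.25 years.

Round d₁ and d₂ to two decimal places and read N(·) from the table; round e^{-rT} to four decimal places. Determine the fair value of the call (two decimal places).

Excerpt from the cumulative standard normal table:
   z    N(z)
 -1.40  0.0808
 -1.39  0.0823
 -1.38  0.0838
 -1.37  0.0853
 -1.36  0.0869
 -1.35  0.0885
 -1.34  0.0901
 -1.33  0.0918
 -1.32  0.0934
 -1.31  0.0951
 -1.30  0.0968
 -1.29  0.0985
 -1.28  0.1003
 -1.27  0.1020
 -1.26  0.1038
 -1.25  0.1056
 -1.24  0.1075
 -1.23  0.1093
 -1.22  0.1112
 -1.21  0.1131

1.23

σ√T = 0.26·√0.25 = 0.1300
d₁ = [ln(200/240) + (0.045 + 0.26²/2)·0.25] / 0.1300 = [-0.1823 + 0.0197] / 0.1300 = -1.2509 → -1.25
d₂ = d₁ − σ√T = -1.2509 − 0.1300 = -1.3809 → -1.38
e^(−rT) = e^(−0.045·0.25) = 0.9888
C = 200·N(-1.25) − 240·0.9888·N(-1.38) = 200·0.1056 − 240·0.9888·0.0838 = 21.1200 − 19.8867 = 1.2333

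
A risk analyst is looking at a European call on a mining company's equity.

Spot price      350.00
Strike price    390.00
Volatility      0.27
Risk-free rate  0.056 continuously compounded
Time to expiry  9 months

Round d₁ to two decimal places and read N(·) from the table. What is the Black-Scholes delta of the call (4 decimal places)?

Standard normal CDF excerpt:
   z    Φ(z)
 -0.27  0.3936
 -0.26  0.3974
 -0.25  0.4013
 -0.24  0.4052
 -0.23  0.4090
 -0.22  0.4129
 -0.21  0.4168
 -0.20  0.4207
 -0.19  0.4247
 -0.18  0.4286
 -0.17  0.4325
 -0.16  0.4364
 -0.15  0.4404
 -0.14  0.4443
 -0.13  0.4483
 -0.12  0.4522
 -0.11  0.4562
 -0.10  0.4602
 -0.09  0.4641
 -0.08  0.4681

0.4325

σ√T = 0.27·√0.75 = 0.2338
d₁ = [ln(350/390) + (0.056 + ½·0.27²)·0.75] / (σ√T) = (-0.1082 + 0.0693) / 0.2338 = -0.1663 ≈ -0.17
N(d₁) = N(-0.17) = 0.4325
Δ_call = N(d₁) = 0.4325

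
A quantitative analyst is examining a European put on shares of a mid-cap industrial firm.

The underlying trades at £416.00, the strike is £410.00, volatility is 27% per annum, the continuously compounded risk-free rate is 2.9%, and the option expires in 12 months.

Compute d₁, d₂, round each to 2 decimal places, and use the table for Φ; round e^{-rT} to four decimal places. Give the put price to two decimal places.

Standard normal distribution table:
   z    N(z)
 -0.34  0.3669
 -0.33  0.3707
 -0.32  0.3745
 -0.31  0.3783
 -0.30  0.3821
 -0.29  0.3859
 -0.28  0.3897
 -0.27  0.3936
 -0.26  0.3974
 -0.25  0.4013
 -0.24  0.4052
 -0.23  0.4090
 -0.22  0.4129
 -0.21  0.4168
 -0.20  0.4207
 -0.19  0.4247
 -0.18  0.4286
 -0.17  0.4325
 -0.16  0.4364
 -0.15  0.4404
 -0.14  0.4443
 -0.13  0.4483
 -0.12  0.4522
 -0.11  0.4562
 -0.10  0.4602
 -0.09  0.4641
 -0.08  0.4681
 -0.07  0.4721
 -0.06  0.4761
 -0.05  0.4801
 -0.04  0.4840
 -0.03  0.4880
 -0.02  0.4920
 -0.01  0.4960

£35.40

T = 1;  σ√T = 0.2700
ln(S/K) + (r + σ²/2)T = ln(416/410) + (0.029 + 0.27²/2)·1 = 0.0145 + 0.0655 = 0.0800
d₁ = 0.0800 / 0.2700 = 0.2962 ⇒ 0.30
d₂ = d₁ − σ√T = 0.2962 − 0.2700 = 0.0262 ⇒ 0.03
exp(−rT) = exp(−0.029·1) = 0.9714
P = 410·0.9714·N(-0.03) − 416·N(-0.30) = 410·0.9714·0.4880 − 416·0.3821 = 194.3577 − 158.9536 = 35.4041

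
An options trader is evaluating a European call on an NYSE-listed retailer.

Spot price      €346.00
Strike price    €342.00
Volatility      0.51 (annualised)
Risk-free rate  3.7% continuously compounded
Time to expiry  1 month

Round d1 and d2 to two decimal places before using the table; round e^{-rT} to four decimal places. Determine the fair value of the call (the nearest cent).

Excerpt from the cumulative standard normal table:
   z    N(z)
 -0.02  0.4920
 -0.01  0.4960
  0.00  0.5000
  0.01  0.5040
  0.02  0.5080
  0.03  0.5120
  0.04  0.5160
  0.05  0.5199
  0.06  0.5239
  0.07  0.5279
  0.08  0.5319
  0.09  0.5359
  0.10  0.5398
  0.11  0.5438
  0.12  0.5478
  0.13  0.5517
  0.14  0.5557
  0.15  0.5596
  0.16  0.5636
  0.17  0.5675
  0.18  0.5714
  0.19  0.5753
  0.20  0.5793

T = 0.08333;  σ√T = 0.1472
ln(S/K) + (r + σ²/2)T = ln(346/342) + (0.037 + 0.51²/2)·0.08333 = 0.0116 + 0.0139 = 0.0255
d₁ = 0.0255 / 0.1472 = 0.1735 which rounds to 0.17
d₂ = d₁ − σ√T = 0.1735 − 0.1472 = 0.0263 which rounds to 0.03
e^(−rT) = e^(−0.037·0.08333) = 0.9969
C = 346·N(0.17) − 342·0.9969·N(0.03) = 346·0.5675 − 342·0.9969·0.5120 = 196.3550 − 174.5612 = 21.7938

€21.79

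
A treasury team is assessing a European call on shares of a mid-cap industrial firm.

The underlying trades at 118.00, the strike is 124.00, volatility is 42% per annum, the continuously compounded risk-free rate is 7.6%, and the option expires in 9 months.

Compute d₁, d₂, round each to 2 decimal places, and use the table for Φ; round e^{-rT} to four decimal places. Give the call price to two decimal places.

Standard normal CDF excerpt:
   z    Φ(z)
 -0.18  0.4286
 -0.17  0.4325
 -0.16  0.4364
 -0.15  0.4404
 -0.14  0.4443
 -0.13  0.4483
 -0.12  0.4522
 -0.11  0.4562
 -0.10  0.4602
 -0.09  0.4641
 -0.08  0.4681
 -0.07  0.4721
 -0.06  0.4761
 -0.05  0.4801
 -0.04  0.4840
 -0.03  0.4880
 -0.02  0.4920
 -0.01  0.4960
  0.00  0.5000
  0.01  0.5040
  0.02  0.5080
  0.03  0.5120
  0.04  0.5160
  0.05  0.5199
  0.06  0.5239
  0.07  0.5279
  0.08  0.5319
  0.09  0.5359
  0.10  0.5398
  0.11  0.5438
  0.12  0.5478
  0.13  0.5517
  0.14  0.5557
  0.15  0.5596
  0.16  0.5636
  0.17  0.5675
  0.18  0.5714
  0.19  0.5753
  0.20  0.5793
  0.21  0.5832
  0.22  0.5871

17.24

σ√T = 0.42·√0.75 = 0.3637
d₁ = [ln(118/124) + (0.076 + 0.42²/2)·0.75] / 0.3637 = [-0.0496 + 0.1231] / 0.3637 = 0.2022 → 0.20
d₂ = d₁ − σ√T = 0.2022 − 0.3637 = -0.1615 → -0.16
e^(−rT) = e^(−0.076·0.75) = 0.9446
N(d₁) = N(0.20) = 0.5793;  N(d₂) = N(-0.16) = 0.4364
C = 118·0.5793 − 124·0.9446·0.4364 = 68.3574 − 51.1157 = 17.2417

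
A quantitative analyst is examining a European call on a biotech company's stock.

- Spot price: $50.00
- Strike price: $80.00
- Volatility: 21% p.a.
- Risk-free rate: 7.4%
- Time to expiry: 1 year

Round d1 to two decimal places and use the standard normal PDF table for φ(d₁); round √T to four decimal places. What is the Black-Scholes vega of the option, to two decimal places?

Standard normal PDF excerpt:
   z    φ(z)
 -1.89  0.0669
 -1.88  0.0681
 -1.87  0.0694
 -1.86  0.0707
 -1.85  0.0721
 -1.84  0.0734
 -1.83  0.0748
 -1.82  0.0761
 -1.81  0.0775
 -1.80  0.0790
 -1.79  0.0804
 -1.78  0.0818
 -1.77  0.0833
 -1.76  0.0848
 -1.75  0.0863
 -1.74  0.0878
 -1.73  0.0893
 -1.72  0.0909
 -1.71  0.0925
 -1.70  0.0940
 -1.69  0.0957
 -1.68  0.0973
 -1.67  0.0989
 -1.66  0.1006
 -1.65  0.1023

4.09

σ√T = 0.21 × 1.0000 = 0.2100
ln(S/K) + (r + σ²/2)T = ln(50/80) + (0.074 + 0.21²/2)·1 = -0.4700 + 0.0960 = -0.3740
d₁ = -0.3740 / 0.2100 = -1.7807 ⇒ -1.78
√T = √1 = 1.0000
φ(d₁) = φ(-1.78) = 0.0818
vega = S·φ(d₁)·√T = 50·0.0818·1.0000 = 4.0900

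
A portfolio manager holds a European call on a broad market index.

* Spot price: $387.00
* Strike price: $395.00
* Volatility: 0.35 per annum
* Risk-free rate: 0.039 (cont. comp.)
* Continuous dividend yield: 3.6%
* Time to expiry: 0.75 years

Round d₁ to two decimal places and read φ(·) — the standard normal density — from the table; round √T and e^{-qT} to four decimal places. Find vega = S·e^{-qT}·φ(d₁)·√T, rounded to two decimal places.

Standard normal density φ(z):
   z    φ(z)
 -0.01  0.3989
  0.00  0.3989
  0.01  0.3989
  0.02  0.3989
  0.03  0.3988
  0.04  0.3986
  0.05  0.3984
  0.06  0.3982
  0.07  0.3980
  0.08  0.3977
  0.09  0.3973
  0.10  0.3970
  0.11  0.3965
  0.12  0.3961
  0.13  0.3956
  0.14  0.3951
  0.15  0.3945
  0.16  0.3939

σ√T = 0.35 × 0.8660 = 0.3031
d₁ = [ln(387/395) + (0.039 − 0.036 + ½·0.35²)·0.75] / (σ√T) = (-0.0205 + 0.0482) / 0.3031 = 0.0915 ≈ 0.09
√T = √0.75 = 0.8660
φ(d₁) = φ(0.09) = 0.3973
exp(−qT) = exp(−0.036·0.75) = 0.9734
vega = S·exp(−qT)·φ(d₁)·√T = 387·0.9734·0.3973·0.8660 = 129.6101

129.61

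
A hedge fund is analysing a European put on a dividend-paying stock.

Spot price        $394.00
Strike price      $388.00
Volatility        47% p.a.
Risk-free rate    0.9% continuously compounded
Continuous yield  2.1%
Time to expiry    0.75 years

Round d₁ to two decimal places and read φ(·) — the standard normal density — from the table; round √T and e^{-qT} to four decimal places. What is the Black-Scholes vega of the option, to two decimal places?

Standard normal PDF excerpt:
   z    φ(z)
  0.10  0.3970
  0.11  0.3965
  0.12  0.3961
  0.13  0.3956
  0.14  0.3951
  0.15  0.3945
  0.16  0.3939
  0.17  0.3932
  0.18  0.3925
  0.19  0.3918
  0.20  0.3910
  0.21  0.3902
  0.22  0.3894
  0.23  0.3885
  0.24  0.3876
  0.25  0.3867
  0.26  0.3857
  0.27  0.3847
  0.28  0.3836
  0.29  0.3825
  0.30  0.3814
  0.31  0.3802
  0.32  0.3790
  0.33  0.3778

130.79

σ√T = 0.47 × 0.8660 = 0.4070
d₁ = [ln(394/388) + (0.009 − 0.021 + ½·0.47²)·0.75] / (σ√T) = (0.0153 + 0.0738) / 0.4070 = 0.2191 ≈ 0.22
√T = √0.75 = 0.8660
φ(d₁) = φ(0.22) = 0.3894
exp(−qT) = exp(−0.021·0.75) = 0.9844
vega = S·exp(−qT)·φ(d₁)·√T = 394·0.9844·0.3894·0.8660 = 130.7921
(Call and put vega coincide under Black-Scholes.)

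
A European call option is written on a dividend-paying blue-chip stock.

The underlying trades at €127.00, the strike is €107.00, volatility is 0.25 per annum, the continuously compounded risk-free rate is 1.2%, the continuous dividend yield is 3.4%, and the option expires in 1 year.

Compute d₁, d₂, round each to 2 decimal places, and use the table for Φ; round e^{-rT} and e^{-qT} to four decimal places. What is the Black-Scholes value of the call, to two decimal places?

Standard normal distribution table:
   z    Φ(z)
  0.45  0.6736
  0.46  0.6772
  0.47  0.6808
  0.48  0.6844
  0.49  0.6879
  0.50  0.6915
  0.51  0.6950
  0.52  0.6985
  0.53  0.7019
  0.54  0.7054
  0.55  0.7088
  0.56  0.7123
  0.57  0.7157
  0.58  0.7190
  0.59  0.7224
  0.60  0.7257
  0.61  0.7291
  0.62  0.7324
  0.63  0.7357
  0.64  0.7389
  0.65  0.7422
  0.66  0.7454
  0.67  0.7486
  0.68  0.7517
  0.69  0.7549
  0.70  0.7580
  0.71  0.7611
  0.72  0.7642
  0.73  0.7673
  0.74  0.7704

σ√T = 0.25 × 1.0000 = 0.2500
ln(S/K) + (r − q + σ²/2)T = ln(127/107) + (0.012 − 0.034 + 0.25²/2)·1 = 0.1714 + 0.0092 = 0.1806
d₁ = 0.1806 / 0.2500 = 0.7224 ≈ 0.72
d₂ = d₁ − σ√T = 0.7224 − 0.2500 = 0.4724 ≈ 0.47
exp(−qT) = exp(−0.034·1) = 0.9666;  exp(−rT) = exp(−0.012·1) = 0.9881
N(d₁) = N(0.72) = 0.7642;  N(d₂) = N(0.47) = 0.6808
C = 127·0.9666·0.7642 − 107·0.9881·0.6808 = 93.8118 − 71.9787 = 21.8331

€21.83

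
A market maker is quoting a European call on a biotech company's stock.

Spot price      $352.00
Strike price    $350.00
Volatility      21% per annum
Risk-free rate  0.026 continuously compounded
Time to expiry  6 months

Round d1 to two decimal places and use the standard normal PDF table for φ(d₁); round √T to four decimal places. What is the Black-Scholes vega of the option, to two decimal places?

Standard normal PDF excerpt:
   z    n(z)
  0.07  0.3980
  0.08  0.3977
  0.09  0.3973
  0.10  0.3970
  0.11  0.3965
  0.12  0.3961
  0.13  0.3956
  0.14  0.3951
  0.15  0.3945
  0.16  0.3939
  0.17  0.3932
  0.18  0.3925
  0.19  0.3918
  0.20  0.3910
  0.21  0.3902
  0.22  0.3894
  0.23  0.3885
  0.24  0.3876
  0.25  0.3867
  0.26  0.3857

T = 0.5;  σ√T = 0.1485
ln(S/K) + (r + σ²/2)T = ln(352/350) + (0.026 + 0.21²/2)·0.5 = 0.0057 + 0.0240 = 0.0297
d₁ = 0.0297 / 0.1485 = 0.2002 which rounds to 0.20
√T = √0.5 = 0.7071
φ(d₁) = φ(0.20) = 0.3910
vega = S·φ(d₁)·√T = 352·0.3910·0.7071 = 97.3196
(The put has the same vega.)

97.32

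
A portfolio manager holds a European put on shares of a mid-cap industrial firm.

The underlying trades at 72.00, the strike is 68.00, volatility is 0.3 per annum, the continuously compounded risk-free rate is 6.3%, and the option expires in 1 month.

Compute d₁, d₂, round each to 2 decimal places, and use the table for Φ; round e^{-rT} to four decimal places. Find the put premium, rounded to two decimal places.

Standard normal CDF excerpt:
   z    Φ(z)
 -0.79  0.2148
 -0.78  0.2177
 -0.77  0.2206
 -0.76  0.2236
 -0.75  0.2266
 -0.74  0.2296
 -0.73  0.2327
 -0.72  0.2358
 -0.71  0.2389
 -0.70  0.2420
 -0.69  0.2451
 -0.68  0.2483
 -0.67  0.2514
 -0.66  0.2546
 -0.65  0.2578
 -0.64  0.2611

0.70

σ√T = 0.3·√0.08333 = 0.0866
d₁ = [ln(72/68) + (0.063 + 0.3²/2)·0.08333] / 0.0866 = [0.0572 + 0.0090] / 0.0866 = 0.7639 which rounds to 0.76
d₂ = d₁ − σ√T = 0.7639 − 0.0866 = 0.6773 which rounds to 0.68
exp(−rT) = exp(−0.063·0.08333) = 0.9948
P = 68·0.9948·N(-0.68) − 72·N(-0.76) = 68·0.9948·0.2483 − 72·0.2236 = 16.7966 − 16.0992 = 0.6974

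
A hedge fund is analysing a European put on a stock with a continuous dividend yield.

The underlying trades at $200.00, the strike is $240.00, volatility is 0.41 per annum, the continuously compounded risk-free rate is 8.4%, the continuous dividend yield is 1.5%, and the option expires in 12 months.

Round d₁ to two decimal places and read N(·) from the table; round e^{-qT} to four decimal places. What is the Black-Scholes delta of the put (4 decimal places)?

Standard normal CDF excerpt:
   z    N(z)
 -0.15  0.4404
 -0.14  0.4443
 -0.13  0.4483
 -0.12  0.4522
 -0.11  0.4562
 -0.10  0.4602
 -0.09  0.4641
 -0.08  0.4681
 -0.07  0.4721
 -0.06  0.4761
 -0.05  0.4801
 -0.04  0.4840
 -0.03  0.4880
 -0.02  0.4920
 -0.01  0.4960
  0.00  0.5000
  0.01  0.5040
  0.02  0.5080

-0.5200

T = 1;  σ√T = 0.4100
d₁ = [ln(200/240) + (0.084 − 0.015 + ½·0.41²)·1] / (σ√T) = (-0.1823 + 0.1530) / 0.4100 = -0.0714 which rounds to -0.07
N(d₁) = N(-0.07) = 0.4721
Δ_put = exp(−qT)·(N(d₁) − 1) = 0.9851·(0.4721 − 1) = -0.5200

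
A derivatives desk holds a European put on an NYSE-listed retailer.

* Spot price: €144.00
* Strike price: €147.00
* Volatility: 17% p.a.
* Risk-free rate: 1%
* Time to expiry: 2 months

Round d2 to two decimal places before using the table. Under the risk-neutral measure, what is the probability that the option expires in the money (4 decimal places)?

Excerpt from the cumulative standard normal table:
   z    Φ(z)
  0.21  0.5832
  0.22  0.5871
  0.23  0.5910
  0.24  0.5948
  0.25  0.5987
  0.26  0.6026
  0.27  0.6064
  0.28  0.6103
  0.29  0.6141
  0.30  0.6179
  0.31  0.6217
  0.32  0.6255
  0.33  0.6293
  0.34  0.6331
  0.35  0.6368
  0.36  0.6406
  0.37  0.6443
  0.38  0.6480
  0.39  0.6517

0.6217

σ√T = 0.17 × 0.4082 = 0.0694
d₁ = [ln(144/147) + (0.01 + ½·0.17²)·0.1667] / (σ√T) = (-0.0206 + 0.0041) / 0.0694 = -0.2384 → -0.24
d₂ = -0.2384 − 0.0694 = -0.3078 → -0.31
Pr(exercise) under Q = N(−d₂) = N(0.31) = 0.6217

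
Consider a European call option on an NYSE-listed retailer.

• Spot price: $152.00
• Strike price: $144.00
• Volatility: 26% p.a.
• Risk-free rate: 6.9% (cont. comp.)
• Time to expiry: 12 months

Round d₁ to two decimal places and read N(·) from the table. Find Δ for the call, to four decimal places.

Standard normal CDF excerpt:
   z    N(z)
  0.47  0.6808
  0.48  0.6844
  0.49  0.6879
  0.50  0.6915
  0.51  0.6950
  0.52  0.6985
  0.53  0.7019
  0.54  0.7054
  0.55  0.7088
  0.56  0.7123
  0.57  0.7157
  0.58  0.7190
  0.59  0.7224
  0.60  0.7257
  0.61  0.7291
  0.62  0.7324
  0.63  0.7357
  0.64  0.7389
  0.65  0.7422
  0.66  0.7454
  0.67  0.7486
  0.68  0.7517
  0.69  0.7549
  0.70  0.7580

0.7257

σ√T = 0.26·√1 = 0.2600
d₁ = [ln(152/144) + (0.069 + 0.26²/2)·1] / 0.2600 = [0.0541 + 0.1028] / 0.2600 = 0.6033 ⇒ 0.60
N(d₁) = N(0.60) = 0.7257
Δ_call = N(d₁) = 0.7257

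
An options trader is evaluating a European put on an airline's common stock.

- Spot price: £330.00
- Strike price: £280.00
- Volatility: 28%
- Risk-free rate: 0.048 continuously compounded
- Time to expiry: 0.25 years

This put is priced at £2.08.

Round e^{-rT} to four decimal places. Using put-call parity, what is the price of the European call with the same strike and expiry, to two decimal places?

e^(−rT) = e^(−0.048·0.25) = 0.9881
Put-call parity: C − P = S − K·e^(−rT) = 330 − 280·0.9881 = 330 − 276.6680 = 53.3320
C = P + (C − P) = 2.08 + (53.3320) = 55.4120

£55.41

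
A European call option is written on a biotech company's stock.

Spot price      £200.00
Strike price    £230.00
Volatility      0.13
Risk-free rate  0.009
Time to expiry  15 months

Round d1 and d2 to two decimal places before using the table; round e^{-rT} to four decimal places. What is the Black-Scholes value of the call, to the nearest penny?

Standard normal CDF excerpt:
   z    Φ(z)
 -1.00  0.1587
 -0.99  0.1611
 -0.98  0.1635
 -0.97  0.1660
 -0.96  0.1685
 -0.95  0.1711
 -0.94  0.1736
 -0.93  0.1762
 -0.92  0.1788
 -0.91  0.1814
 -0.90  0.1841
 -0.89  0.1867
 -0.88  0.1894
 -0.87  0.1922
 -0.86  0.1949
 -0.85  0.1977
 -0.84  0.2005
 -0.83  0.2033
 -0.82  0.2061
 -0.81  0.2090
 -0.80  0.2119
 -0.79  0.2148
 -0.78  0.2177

σ√T = 0.13·√1.25 = 0.1453
d₁ = [ln(200/230) + (0.009 + ½·0.13²)·1.25] / (σ√T) = (-0.1398 + 0.0218) / 0.1453 = -0.8115 ⇒ -0.81
d₂ = -0.8115 − 0.1453 = -0.9569 ⇒ -0.96
exp(−rT) = exp(−0.009·1.25) = 0.9888
C = 200·N(-0.81) − 230·0.9888·N(-0.96) = 200·0.2090 − 230·0.9888·0.1685 = 41.8000 − 38.3209 = 3.4791

£3.48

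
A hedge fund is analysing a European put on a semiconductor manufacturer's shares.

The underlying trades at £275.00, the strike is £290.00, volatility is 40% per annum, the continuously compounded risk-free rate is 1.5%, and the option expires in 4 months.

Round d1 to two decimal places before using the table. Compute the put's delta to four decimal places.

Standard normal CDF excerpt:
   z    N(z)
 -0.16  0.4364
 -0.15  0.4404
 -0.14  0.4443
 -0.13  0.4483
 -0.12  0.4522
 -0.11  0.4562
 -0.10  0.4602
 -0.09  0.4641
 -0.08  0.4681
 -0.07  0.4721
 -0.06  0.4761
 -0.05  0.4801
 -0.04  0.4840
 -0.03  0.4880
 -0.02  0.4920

T = 0.3333;  σ√T = 0.2309
d₁ = [ln(275/290) + (0.015 + 0.4²/2)·0.3333] / 0.2309 = [-0.0531 + 0.0317] / 0.2309 = -0.0929 ≈ -0.09
N(d₁) = N(-0.09) = 0.4641
Δ_put = N(d₁) − 1 = 0.4641 − 1 = -0.5359

-0.5359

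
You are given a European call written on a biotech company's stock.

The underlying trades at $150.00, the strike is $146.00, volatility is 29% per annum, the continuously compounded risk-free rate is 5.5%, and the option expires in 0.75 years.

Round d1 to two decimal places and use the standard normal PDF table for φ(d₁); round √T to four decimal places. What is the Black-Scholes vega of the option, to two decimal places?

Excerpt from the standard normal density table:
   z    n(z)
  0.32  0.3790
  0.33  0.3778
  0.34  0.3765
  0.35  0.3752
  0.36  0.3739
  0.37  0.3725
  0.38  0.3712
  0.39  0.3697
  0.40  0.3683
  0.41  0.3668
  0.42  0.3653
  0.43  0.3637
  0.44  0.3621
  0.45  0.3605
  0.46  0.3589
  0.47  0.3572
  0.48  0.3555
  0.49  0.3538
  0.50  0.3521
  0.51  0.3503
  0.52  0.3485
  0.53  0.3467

T = 0.75;  σ√T = 0.2511
d₁ = [ln(150/146) + (0.055 + 0.29²/2)·0.75] / 0.2511 = [0.0270 + 0.0728] / 0.2511 = 0.3974 ⇒ 0.40
√T = √0.75 = 0.8660
φ(d₁) = φ(0.40) = 0.3683
vega = S·φ(d₁)·√T = 150·0.3683·0.8660 = 47.8422

47.84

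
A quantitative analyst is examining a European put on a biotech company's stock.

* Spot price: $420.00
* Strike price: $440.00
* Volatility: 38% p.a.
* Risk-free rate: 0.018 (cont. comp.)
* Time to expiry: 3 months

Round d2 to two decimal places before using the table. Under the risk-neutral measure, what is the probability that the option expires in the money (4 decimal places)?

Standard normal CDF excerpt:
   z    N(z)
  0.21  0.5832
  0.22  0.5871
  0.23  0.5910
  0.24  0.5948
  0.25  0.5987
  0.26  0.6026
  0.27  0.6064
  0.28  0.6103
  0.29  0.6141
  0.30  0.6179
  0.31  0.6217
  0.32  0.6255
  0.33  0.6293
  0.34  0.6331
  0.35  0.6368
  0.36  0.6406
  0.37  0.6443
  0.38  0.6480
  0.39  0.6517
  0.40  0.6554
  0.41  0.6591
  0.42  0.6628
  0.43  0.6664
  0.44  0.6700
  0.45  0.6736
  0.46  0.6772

σ√T = 0.38 × 0.5000 = 0.1900
d₁ = [ln(420/440) + (0.018 + 0.38²/2)·0.25] / 0.1900 = [-0.0465 + 0.0226] / 0.1900 = -0.1262 which rounds to -0.13
d₂ = d₁ − σ√T = -0.1262 − 0.1900 = -0.3162 which rounds to -0.32
Pr(exercise) under Q = N(−d₂) = N(0.32) = 0.6255

0.6255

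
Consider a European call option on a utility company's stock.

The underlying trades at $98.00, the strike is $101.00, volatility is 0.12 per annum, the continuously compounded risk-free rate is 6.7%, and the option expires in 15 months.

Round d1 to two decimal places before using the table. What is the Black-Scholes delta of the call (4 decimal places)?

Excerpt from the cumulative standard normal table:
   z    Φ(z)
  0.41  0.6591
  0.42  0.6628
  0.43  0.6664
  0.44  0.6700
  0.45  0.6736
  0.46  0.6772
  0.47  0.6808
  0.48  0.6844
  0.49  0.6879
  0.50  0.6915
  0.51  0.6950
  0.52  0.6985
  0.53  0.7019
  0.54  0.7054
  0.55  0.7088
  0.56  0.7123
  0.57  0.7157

0.6808

σ√T = 0.12·√1.25 = 0.1342
d₁ = [ln(98/101) + (0.067 + 0.12²/2)·1.25] / 0.1342 = [-0.0302 + 0.0927] / 0.1342 = 0.4666 → 0.47
N(d₁) = N(0.47) = 0.6808
Δ_call = N(d₁) = 0.6808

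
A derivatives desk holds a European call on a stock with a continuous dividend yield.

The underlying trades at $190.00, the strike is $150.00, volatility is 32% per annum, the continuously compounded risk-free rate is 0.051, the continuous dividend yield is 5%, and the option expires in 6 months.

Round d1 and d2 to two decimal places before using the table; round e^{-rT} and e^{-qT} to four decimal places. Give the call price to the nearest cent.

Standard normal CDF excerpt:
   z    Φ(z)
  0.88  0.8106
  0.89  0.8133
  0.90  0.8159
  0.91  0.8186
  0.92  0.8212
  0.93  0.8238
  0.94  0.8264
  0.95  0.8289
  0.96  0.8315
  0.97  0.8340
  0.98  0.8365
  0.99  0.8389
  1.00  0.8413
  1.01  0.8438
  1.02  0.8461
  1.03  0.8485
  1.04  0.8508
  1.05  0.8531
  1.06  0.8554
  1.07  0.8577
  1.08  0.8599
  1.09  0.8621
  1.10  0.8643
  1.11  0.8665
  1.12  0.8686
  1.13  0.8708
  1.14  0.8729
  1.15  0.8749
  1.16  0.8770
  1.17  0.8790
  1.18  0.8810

$42.06

σ√T = 0.32 × 0.7071 = 0.2263
d₁ = [ln(190/150) + (0.051 − 0.05 + 0.32²/2)·0.5] / 0.2263 = [0.2364 + 0.0261] / 0.2263 = 1.1600 which rounds to 1.16
d₂ = d₁ − σ√T = 1.1600 − 0.2263 = 0.9338 which rounds to 0.93
exp(−qT) = exp(−0.05·0.5) = 0.9753;  exp(−rT) = exp(−0.051·0.5) = 0.9748
N(d₁) = N(1.16) = 0.8770;  N(d₂) = N(0.93) = 0.8238
C = 190·0.9753·0.8770 − 150·0.9748·0.8238 = 162.5142 − 120.4560 = 42.0582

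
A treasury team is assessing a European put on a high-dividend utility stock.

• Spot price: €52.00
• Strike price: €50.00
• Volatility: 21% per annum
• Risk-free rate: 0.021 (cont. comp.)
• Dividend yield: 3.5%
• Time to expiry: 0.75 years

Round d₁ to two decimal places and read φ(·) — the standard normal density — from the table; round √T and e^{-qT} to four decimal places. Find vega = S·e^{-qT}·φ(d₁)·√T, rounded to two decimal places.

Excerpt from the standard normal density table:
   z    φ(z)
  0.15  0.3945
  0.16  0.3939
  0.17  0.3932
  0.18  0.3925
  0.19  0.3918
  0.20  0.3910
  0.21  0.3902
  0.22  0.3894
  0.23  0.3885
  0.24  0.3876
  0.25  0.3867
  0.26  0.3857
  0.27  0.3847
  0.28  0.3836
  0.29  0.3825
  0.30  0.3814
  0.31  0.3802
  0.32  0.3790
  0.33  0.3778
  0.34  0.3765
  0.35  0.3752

16.96

σ√T = 0.21 × 0.8660 = 0.1819
d₁ = [ln(52/50) + (0.021 − 0.035 + 0.21²/2)·0.75] / 0.1819 = [0.0392 + 0.0060] / 0.1819 = 0.2489 which rounds to 0.25
√T = √0.75 = 0.8660
φ(d₁) = φ(0.25) = 0.3867
exp(−qT) = exp(−0.035·0.75) = 0.9741
vega = S·exp(−qT)·φ(d₁)·√T = 52·0.9741·0.3867·0.8660 = 16.9629
(Call and put vega coincide under Black-Scholes.)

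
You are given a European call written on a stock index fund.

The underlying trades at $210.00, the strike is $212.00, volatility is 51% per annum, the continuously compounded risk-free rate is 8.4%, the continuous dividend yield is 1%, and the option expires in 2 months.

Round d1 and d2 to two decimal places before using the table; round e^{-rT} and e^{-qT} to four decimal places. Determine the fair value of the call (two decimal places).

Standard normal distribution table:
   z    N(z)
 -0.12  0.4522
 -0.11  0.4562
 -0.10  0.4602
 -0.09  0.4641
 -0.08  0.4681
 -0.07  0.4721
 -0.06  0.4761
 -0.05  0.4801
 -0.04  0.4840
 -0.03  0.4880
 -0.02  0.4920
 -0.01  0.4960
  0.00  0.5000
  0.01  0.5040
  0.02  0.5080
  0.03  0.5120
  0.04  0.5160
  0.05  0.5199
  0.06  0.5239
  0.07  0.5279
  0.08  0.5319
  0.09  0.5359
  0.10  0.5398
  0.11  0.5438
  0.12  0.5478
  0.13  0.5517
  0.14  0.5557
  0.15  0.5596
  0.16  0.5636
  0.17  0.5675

σ√T = 0.51 × 0.4082 = 0.2082
d₁ = [ln(210/212) + (0.084 − 0.01 + 0.51²/2)·0.1667] / 0.2082 = [-0.0095 + 0.0340] / 0.2082 = 0.1178 → 0.12
d₂ = d₁ − σ√T = 0.1178 − 0.2082 = -0.0904 → -0.09
e^(−qT) = e^(−0.01·0.1667) = 0.9983;  e^(−rT) = e^(−0.084·0.1667) = 0.9861
C = 210·0.9983·N(0.12) − 212·0.9861·N(-0.09) = 210·0.9983·0.5478 − 212·0.9861·0.4641 = 114.8424 − 97.0216 = 17.8208

$17.82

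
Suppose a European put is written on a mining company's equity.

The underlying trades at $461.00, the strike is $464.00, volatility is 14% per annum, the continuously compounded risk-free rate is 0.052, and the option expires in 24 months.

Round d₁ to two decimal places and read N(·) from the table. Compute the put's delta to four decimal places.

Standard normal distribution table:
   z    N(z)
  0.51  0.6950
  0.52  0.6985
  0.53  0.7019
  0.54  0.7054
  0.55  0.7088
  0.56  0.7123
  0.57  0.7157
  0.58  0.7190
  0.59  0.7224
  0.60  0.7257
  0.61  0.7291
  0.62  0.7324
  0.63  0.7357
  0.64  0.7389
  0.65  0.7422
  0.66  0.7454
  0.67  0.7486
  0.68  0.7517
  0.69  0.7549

σ√T = 0.14 × 1.4142 = 0.1980
d₁ = [ln(461/464) + (0.052 + ½·0.14²)·2] / (σ√T) = (-0.0065 + 0.1236) / 0.1980 = 0.5915 which rounds to 0.59
N(d₁) = N(0.59) = 0.7224
Δ_put = N(d₁) − 1 = 0.7224 − 1 = -0.2776

-0.2776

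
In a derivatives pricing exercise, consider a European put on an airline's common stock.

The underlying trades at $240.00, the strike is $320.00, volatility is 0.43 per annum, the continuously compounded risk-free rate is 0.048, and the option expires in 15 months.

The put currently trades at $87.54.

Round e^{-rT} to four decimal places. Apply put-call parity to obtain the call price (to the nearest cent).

$26.16

exp(−rT) = exp(−0.048·1.25) = 0.9418
Put-call parity: C − P = S − K·e^(−rT) = 240 − 320·0.9418 = 240 − 301.3760 = -61.3760
C = P + (C − P) = 87.54 + (-61.3760) = 26.1640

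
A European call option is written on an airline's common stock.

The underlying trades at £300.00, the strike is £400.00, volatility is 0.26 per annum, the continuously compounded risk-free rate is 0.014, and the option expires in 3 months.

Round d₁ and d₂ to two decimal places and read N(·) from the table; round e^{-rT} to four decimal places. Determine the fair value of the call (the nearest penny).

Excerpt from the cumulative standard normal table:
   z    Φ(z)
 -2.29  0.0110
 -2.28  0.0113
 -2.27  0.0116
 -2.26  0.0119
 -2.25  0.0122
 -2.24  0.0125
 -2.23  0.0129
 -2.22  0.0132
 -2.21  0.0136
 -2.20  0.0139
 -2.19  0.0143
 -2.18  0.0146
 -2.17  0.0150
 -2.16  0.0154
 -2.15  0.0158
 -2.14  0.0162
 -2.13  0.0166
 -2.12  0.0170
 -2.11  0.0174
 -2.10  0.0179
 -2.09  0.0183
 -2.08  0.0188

σ√T = 0.26·√0.25 = 0.1300
d₁ = [ln(300/400) + (0.014 + 0.26²/2)·0.25] / 0.1300 = [-0.2877 + 0.0120] / 0.1300 = -2.1210 ⇒ -2.12
d₂ = d₁ − σ√T = -2.1210 − 0.1300 = -2.2510 ⇒ -2.25
e^(−rT) = e^(−0.014·0.25) = 0.9965
N(d₁) = N(-2.12) = 0.0170;  N(d₂) = N(-2.25) = 0.0122
C = 300·0.0170 − 400·0.9965·0.0122 = 5.1000 − 4.8629 = 0.2371

£0.24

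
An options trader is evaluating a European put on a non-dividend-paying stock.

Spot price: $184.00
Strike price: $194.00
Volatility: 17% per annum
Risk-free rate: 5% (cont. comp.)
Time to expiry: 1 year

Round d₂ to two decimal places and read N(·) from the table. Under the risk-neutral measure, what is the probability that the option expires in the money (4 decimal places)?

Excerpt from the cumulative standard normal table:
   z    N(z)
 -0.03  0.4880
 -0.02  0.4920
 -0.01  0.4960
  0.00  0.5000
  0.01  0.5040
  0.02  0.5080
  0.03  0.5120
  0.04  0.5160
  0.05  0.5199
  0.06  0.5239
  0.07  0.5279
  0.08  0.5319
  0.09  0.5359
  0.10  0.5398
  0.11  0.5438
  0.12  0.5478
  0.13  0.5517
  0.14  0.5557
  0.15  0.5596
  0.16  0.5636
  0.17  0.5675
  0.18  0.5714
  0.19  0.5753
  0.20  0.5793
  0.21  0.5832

T = 1;  σ√T = 0.1700
d₁ = [ln(184/194) + (0.05 + 0.17²/2)·1] / 0.1700 = [-0.0529 + 0.0645] / 0.1700 = 0.0678 → 0.07
d₂ = d₁ − σ√T = 0.0678 − 0.1700 = -0.1022 → -0.10
Pr(exercise) under Q = N(−d₂) = N(0.10) = 0.5398

0.5398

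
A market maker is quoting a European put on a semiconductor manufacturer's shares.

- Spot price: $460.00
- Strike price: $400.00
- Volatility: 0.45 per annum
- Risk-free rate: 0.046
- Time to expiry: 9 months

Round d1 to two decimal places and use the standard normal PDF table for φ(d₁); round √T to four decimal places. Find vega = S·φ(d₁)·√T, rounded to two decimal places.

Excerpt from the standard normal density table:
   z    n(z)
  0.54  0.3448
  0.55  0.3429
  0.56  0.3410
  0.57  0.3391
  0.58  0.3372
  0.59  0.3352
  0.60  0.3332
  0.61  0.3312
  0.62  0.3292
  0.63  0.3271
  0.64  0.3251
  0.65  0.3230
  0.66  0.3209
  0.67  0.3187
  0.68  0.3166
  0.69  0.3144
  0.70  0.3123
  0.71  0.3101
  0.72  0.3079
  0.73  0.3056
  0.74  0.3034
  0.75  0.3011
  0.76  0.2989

T = 0.75;  σ√T = 0.3897
d₁ = [ln(460/400) + (0.046 + 0.45²/2)·0.75] / 0.3897 = [0.1398 + 0.1104] / 0.3897 = 0.6420 ⇒ 0.64
√T = √0.75 = 0.8660
φ(d₁) = φ(0.64) = 0.3251
vega = S·φ(d₁)·√T = 460·0.3251·0.8660 = 129.5068

129.51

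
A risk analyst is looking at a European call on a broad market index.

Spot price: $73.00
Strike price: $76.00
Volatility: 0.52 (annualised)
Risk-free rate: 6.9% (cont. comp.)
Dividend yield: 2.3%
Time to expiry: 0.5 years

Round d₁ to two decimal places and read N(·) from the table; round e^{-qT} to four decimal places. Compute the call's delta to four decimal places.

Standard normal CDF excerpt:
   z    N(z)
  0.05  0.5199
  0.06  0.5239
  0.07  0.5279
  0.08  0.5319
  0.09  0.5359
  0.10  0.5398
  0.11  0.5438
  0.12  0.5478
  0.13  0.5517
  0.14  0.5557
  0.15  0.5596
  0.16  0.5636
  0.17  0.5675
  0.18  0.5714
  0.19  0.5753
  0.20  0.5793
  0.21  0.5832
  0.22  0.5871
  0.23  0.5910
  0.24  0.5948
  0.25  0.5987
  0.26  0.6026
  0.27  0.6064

T = 0.5;  σ√T = 0.3677
d₁ = [ln(73/76) + (0.069 − 0.023 + ½·0.52²)·0.5] / (σ√T) = (-0.0403 + 0.0906) / 0.3677 = 0.1369 ≈ 0.14
N(d₁) = N(0.14) = 0.5557
Δ_call = exp(−qT)·N(d₁) = 0.9886·0.5557 = 0.5494

0.5494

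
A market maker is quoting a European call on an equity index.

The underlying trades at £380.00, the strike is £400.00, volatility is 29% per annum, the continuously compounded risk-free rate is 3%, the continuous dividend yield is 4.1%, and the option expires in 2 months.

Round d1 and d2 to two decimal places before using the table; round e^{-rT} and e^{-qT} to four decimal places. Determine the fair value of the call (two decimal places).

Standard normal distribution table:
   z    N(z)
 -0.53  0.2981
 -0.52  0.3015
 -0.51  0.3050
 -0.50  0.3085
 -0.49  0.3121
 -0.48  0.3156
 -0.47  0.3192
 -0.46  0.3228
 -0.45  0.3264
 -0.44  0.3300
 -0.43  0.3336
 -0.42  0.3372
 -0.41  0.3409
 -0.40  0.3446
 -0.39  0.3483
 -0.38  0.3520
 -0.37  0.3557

σ√T = 0.29·√0.1667 = 0.1184
ln(S/K) + (r − q + σ²/2)T = ln(380/400) + (0.03 − 0.041 + 0.29²/2)·0.1667 = -0.0513 + 0.0052 = -0.0461
d₁ = -0.0461 / 0.1184 = -0.3895 ⇒ -0.39
d₂ = d₁ − σ√T = -0.3895 − 0.1184 = -0.5079 ⇒ -0.51
exp(−qT) = exp(−0.041·0.1667) = 0.9932;  exp(−rT) = exp(−0.03·0.1667) = 0.9950
N(d₁) = N(-0.39) = 0.3483;  N(d₂) = N(-0.51) = 0.3050
C = 380·0.9932·0.3483 − 400·0.9950·0.3050 = 131.4540 − 121.3900 = 10.0640

£10.06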